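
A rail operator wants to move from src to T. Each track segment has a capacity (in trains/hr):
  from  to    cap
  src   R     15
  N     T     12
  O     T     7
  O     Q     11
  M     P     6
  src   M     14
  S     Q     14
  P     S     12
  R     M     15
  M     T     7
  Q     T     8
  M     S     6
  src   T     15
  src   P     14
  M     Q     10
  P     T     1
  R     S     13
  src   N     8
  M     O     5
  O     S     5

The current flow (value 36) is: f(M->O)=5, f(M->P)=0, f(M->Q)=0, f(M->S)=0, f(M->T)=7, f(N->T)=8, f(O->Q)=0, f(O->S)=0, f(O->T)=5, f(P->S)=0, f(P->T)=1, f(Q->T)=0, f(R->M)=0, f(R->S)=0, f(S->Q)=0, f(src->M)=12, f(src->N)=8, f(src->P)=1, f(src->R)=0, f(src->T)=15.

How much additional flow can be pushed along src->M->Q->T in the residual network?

Residual capacities along the path: src->M: 2, M->Q: 10, Q->T: 8.
Minimum is 2.

2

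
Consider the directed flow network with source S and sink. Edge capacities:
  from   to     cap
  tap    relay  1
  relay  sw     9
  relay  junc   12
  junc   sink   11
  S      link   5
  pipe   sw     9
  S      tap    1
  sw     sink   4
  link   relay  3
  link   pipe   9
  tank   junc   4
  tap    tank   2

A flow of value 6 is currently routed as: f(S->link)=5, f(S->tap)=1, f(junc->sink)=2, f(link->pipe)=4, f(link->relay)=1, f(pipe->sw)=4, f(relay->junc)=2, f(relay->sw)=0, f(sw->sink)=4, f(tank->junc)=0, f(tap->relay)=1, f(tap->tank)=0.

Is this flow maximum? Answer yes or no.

Residual reachable from S: {S}; sink is not reachable.
Saturated cut: S->link, S->tap with total capacity 6 = current flow value. Flow is maximum.

Yes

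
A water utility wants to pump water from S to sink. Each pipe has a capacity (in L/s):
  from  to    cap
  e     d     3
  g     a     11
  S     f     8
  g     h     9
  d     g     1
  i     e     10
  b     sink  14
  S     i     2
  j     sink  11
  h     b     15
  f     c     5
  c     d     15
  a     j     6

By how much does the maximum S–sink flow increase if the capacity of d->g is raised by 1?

1

Original max flow = 1.
After raising cap(d->g), augmenting paths through that edge carry 1 more unit.
New max flow = 2. Increase = 1.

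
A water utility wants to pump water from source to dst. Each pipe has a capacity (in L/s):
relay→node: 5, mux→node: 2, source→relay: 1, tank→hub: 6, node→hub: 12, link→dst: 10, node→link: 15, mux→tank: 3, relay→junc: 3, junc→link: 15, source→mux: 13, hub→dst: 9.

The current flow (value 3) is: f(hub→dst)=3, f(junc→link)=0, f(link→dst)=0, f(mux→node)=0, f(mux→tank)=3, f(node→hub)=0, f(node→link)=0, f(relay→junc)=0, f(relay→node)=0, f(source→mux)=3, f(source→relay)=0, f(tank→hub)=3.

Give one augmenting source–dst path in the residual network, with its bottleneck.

source→mux→node→hub→dst, bottleneck 2

Residual along source→mux→node→hub→dst: source→mux: 10, mux→node: 2, node→hub: 12, hub→dst: 6.
Bottleneck = min = 2.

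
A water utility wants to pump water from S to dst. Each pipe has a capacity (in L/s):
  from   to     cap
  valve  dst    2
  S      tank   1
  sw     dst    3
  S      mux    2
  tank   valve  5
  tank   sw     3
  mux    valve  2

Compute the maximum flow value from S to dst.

Augment S->tank->sw->dst: bottleneck 1. Total 1.
Augment S->mux->valve->dst: bottleneck 2. Total 3.
No augmenting path remains in the residual graph.

3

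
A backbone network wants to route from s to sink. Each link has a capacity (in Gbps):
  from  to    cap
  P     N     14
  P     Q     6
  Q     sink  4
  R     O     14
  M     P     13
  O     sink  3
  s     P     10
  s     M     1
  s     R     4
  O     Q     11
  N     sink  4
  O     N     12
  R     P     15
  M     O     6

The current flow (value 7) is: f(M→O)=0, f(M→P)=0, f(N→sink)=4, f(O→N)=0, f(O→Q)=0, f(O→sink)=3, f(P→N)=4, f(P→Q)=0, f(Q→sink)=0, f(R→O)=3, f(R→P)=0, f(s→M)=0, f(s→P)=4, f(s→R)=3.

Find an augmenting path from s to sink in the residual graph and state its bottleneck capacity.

Residual along s→P→Q→sink: s→P: 6, P→Q: 6, Q→sink: 4.
Bottleneck = min = 4.

s→P→Q→sink, bottleneck 4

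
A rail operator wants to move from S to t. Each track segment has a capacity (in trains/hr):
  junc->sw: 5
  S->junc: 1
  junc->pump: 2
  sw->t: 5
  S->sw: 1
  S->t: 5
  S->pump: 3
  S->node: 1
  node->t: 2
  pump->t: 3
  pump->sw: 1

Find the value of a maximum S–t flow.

11

Augment S->t: bottleneck 5. Total 5.
Augment S->node->t: bottleneck 1. Total 6.
Augment S->pump->t: bottleneck 3. Total 9.
Augment S->sw->t: bottleneck 1. Total 10.
Augment S->junc->sw->t: bottleneck 1. Total 11.
No augmenting path remains in the residual graph.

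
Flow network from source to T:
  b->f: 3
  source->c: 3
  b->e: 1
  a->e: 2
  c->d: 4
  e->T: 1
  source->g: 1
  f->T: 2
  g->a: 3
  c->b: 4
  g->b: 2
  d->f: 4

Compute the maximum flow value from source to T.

3

Augment source->g->a->e->T: bottleneck 1. Total 1.
Augment source->c->b->f->T: bottleneck 2. Total 3.
No augmenting path remains in the residual graph.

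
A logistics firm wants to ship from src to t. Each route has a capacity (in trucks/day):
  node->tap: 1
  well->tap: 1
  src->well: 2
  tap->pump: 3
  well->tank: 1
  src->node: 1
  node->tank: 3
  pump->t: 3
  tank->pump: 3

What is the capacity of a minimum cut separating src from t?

Max flow = 3 (via 3 augmenting paths).
In the residual at optimum, the set reachable from src is {src}.
Cut edges: src->node (cap 1), src->well (cap 2). Sum = 3.

3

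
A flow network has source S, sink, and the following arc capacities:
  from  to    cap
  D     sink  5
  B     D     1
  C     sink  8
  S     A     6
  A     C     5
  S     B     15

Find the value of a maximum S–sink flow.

Augment S->A->C->sink: bottleneck 5. Total 5.
Augment S->B->D->sink: bottleneck 1. Total 6.
No augmenting path remains in the residual graph.

6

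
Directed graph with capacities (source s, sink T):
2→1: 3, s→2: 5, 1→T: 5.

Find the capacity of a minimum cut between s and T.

Max flow = 3 (via 1 augmenting path).
In the residual at optimum, the set reachable from s is {2, s}.
Cut edges: 2→1 (cap 3). Sum = 3.

3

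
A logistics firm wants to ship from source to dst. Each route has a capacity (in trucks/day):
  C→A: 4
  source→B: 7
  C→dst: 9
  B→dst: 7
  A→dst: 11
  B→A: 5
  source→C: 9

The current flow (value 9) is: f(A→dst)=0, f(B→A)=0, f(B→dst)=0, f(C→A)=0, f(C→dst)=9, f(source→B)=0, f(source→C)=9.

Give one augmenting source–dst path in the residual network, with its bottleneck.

Residual along source→B→dst: source→B: 7, B→dst: 7.
Bottleneck = min = 7.

source→B→dst, bottleneck 7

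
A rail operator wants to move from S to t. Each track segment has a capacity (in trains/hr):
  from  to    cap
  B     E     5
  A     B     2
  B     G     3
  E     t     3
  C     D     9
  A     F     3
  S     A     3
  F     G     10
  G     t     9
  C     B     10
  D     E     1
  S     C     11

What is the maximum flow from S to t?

Augment S→C→D→E→t: bottleneck 1. Total 1.
Augment S→C→B→E→t: bottleneck 2. Total 3.
Augment S→C→B→G→t: bottleneck 3. Total 6.
Augment S→A→F→G→t: bottleneck 3. Total 9.
No augmenting path remains in the residual graph.

9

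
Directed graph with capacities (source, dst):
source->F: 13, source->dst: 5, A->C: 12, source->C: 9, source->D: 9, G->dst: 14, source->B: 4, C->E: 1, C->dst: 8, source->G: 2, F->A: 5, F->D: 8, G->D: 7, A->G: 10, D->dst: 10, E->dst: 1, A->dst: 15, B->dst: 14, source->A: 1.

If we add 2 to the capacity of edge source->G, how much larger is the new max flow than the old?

2

Original max flow = 36.
After raising cap(source->G), augmenting paths through that edge carry 2 more units.
New max flow = 38. Increase = 2.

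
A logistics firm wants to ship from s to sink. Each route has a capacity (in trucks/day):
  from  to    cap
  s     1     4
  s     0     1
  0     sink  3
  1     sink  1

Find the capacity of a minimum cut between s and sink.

2

Max flow = 2 (via 2 augmenting paths).
In the residual at optimum, the set reachable from s is {1, s}.
Cut edges: s→0 (cap 1), 1→sink (cap 1). Sum = 2.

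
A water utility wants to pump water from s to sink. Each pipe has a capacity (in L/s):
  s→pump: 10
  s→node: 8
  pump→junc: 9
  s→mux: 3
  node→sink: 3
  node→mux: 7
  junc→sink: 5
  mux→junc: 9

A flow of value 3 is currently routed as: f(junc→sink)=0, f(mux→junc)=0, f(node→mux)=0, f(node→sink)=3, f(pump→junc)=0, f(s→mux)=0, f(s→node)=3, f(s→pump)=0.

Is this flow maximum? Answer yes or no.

Residual path s→mux→junc→sink has bottleneck 3 > 0.
Pushing 3 along it raises the flow to 6, so the given flow is not maximum.

No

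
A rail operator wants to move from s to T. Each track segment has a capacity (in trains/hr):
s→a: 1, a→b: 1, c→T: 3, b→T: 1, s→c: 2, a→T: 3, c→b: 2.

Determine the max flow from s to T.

Augment s→c→T: bottleneck 2. Total 2.
Augment s→a→T: bottleneck 1. Total 3.
No augmenting path remains in the residual graph.

3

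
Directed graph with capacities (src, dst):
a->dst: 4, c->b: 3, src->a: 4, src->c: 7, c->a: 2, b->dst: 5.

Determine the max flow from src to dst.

Augment src->a->dst: bottleneck 4. Total 4.
Augment src->c->b->dst: bottleneck 3. Total 7.
No augmenting path remains in the residual graph.

7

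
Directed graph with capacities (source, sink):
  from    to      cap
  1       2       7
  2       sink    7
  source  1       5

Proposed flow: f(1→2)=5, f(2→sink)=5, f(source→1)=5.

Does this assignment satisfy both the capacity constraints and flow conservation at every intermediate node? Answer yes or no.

Yes

Every edge has 0 ≤ f(e) ≤ cap(e).
At each intermediate node, inflow equals outflow.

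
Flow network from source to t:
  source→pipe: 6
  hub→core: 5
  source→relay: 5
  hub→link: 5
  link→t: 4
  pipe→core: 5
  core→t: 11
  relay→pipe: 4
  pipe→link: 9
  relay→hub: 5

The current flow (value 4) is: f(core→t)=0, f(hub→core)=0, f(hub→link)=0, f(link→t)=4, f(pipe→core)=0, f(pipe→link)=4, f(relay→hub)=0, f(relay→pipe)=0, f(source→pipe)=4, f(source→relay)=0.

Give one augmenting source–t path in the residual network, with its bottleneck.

Residual along source→pipe→core→t: source→pipe: 2, pipe→core: 5, core→t: 11.
Bottleneck = min = 2.

source→pipe→core→t, bottleneck 2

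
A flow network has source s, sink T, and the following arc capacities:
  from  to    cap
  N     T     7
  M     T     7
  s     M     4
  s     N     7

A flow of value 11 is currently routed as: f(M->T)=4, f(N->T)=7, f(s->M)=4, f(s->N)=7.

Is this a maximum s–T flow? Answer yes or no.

Yes

Residual reachable from s: {s}; T is not reachable.
Saturated cut: s->M, s->N with total capacity 11 = current flow value. Flow is maximum.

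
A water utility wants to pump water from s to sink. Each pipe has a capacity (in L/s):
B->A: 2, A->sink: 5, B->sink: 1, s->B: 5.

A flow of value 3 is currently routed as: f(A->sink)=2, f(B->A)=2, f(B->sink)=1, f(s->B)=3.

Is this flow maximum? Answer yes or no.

Residual reachable from s: {B, s}; sink is not reachable.
Saturated cut: B->A, B->sink with total capacity 3 = current flow value. Flow is maximum.

Yes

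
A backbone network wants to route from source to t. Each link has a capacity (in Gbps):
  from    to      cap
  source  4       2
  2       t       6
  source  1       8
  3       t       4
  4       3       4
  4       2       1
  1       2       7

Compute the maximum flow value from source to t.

Augment source->4->3->t: bottleneck 2. Total 2.
Augment source->1->2->t: bottleneck 6. Total 8.
No augmenting path remains in the residual graph.

8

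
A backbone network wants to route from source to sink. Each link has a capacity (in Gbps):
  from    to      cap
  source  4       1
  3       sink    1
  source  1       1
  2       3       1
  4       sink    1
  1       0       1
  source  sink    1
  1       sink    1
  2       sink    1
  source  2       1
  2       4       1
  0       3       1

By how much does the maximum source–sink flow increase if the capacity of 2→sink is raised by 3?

Original max flow = 4.
Edge 2→sink does not cross the min cut (source side {source}), so extra capacity there cannot help.
New max flow = 4. Increase = 0.

0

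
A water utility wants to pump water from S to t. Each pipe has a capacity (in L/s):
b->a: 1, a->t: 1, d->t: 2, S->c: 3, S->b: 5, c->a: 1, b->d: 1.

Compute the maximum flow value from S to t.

2

Augment S->b->d->t: bottleneck 1. Total 1.
Augment S->b->a->t: bottleneck 1. Total 2.
No augmenting path remains in the residual graph.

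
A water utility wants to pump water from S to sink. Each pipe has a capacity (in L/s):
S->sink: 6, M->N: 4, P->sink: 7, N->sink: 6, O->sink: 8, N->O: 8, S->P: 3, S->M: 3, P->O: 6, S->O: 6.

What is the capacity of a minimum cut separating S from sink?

Max flow = 18 (via 4 augmenting paths).
In the residual at optimum, the set reachable from S is {S}.
Cut edges: S->M (cap 3), S->P (cap 3), S->O (cap 6), S->sink (cap 6). Sum = 18.

18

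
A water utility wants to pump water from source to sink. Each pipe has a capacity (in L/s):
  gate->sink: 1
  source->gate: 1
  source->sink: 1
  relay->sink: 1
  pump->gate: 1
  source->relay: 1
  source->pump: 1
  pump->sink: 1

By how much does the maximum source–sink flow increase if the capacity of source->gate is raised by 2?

Original max flow = 4.
Even with extra capacity on source->gate, another cut of capacity 4 remains binding.
New max flow = 4. Increase = 0.

0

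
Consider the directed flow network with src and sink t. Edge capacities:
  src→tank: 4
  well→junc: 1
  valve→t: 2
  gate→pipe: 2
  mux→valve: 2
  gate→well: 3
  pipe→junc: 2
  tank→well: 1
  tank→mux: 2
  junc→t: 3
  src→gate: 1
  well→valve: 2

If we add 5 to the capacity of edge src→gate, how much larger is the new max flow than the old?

Original max flow = 4.
After raising cap(src→gate), augmenting paths through that edge carry 1 more unit.
New max flow = 5. Increase = 1.

1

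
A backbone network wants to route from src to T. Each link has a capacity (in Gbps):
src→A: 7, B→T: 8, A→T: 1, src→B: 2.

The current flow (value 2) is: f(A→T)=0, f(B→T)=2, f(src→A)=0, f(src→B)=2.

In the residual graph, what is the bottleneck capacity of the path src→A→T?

1

Residual capacities along the path: src→A: 7, A→T: 1.
Minimum is 1.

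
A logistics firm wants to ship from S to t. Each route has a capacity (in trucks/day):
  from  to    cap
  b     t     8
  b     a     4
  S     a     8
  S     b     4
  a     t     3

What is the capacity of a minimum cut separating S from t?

Max flow = 7 (via 2 augmenting paths).
In the residual at optimum, the set reachable from S is {S, a}.
Cut edges: S→b (cap 4), a→t (cap 3). Sum = 7.

7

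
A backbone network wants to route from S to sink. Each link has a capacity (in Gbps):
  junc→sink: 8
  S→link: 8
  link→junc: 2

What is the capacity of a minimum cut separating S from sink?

Max flow = 2 (via 1 augmenting path).
In the residual at optimum, the set reachable from S is {S, link}.
Cut edges: link→junc (cap 2). Sum = 2.

2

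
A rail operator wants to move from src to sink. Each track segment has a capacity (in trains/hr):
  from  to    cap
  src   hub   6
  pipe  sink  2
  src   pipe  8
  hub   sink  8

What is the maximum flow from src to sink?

Augment src->hub->sink: bottleneck 6. Total 6.
Augment src->pipe->sink: bottleneck 2. Total 8.
No augmenting path remains in the residual graph.

8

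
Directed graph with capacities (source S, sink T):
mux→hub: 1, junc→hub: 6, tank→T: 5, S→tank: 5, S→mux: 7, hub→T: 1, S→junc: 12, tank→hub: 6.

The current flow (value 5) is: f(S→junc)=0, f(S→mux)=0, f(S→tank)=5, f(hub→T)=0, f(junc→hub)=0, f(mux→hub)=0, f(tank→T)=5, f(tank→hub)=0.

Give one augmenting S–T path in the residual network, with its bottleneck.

S→junc→hub→T, bottleneck 1

Residual along S→junc→hub→T: S→junc: 12, junc→hub: 6, hub→T: 1.
Bottleneck = min = 1.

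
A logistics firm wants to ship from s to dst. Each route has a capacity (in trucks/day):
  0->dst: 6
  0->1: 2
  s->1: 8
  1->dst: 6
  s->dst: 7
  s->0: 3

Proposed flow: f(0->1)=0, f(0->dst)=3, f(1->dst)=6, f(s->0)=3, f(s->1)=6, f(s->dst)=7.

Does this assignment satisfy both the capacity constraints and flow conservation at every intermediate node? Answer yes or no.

Yes

Every edge has 0 ≤ f(e) ≤ cap(e).
At each intermediate node, inflow equals outflow.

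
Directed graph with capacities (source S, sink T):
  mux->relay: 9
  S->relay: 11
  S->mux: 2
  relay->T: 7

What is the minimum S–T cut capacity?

7

Max flow = 7 (via 1 augmenting path).
In the residual at optimum, the set reachable from S is {S, mux, relay}.
Cut edges: relay->T (cap 7). Sum = 7.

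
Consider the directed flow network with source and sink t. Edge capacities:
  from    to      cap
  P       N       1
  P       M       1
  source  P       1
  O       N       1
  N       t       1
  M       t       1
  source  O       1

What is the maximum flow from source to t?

2

Augment source→O→N→t: bottleneck 1. Total 1.
Augment source→P→M→t: bottleneck 1. Total 2.
No augmenting path remains in the residual graph.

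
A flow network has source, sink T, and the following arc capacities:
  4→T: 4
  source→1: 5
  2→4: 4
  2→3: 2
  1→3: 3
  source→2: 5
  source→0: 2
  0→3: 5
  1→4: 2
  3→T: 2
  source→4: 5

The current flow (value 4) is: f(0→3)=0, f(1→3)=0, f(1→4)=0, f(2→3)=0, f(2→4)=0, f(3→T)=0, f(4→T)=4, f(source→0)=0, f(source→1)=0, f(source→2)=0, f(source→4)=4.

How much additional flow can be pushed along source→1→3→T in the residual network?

Residual capacities along the path: source→1: 5, 1→3: 3, 3→T: 2.
Minimum is 2.

2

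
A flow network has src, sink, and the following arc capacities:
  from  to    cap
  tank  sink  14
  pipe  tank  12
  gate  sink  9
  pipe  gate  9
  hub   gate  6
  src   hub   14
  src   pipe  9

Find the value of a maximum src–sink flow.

Augment src→hub→gate→sink: bottleneck 6. Total 6.
Augment src→pipe→gate→sink: bottleneck 3. Total 9.
Augment src→pipe→tank→sink: bottleneck 6. Total 15.
No augmenting path remains in the residual graph.

15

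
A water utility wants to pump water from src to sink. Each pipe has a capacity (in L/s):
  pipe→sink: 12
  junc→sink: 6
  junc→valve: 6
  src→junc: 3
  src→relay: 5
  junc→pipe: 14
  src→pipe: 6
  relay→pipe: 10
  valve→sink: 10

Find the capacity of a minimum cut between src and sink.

14

Max flow = 14 (via 3 augmenting paths).
In the residual at optimum, the set reachable from src is {src}.
Cut edges: src→relay (cap 5), src→junc (cap 3), src→pipe (cap 6). Sum = 14.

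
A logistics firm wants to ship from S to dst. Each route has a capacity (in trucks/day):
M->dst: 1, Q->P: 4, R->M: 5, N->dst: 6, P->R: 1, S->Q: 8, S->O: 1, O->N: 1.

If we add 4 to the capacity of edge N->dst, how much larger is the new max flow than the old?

Original max flow = 2.
Edge N->dst does not cross the min cut (source side {P, Q, S}), so extra capacity there cannot help.
New max flow = 2. Increase = 0.

0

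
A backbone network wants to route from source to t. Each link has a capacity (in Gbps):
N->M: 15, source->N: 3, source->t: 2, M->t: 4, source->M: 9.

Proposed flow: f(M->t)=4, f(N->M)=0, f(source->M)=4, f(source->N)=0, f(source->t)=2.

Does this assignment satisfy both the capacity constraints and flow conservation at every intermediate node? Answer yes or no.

Every edge has 0 ≤ f(e) ≤ cap(e).
At each intermediate node, inflow equals outflow.

Yes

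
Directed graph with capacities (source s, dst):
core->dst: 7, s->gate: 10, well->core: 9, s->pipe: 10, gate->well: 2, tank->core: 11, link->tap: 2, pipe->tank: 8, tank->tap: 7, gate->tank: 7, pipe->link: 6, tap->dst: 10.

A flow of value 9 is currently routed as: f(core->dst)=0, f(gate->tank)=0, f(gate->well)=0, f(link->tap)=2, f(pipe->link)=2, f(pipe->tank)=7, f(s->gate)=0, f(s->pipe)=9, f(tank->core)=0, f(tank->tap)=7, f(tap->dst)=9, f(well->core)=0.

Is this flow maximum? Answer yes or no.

Residual path s->pipe->tank->core->dst has bottleneck 1 > 0.
Pushing 1 along it raises the flow to 10, so the given flow is not maximum.

No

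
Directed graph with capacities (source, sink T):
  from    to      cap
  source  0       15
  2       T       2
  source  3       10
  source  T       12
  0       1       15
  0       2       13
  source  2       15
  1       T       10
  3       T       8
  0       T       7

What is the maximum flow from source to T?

37

Augment source→T: bottleneck 12. Total 12.
Augment source→3→T: bottleneck 8. Total 20.
Augment source→0→T: bottleneck 7. Total 27.
Augment source→2→T: bottleneck 2. Total 29.
Augment source→0→1→T: bottleneck 8. Total 37.
No augmenting path remains in the residual graph.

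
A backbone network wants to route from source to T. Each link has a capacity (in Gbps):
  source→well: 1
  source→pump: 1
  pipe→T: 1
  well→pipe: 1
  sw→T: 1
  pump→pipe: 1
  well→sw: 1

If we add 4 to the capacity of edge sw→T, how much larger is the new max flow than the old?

0

Original max flow = 2.
Edge sw→T does not cross the min cut (source side {source}), so extra capacity there cannot help.
New max flow = 2. Increase = 0.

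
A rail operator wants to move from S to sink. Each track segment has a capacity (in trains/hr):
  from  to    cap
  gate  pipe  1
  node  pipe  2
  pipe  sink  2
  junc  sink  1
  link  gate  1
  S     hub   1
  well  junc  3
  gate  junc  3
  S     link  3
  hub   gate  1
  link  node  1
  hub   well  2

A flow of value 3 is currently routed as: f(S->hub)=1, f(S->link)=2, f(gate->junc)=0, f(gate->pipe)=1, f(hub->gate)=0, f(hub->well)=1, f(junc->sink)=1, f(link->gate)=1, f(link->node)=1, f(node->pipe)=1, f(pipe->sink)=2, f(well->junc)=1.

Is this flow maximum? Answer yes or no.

Yes

Residual reachable from S: {S, link}; sink is not reachable.
Saturated cut: S->hub, link->gate, link->node with total capacity 3 = current flow value. Flow is maximum.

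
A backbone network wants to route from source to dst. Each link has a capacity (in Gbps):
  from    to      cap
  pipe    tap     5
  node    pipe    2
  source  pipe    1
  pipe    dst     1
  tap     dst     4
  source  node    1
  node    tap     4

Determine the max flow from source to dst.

Augment source->pipe->dst: bottleneck 1. Total 1.
Augment source->node->tap->dst: bottleneck 1. Total 2.
No augmenting path remains in the residual graph.

2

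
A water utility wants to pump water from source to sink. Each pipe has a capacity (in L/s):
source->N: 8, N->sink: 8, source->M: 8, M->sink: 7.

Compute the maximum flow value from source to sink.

Augment source->N->sink: bottleneck 8. Total 8.
Augment source->M->sink: bottleneck 7. Total 15.
No augmenting path remains in the residual graph.

15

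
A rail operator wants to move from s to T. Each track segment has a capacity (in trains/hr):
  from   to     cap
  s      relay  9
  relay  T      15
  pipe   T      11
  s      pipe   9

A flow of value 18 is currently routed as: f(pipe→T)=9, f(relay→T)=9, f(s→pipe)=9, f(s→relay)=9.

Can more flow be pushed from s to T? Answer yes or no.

Residual reachable from s: {s}; T is not reachable.
Saturated cut: s→relay, s→pipe with total capacity 18 = current flow value. Flow is maximum.

No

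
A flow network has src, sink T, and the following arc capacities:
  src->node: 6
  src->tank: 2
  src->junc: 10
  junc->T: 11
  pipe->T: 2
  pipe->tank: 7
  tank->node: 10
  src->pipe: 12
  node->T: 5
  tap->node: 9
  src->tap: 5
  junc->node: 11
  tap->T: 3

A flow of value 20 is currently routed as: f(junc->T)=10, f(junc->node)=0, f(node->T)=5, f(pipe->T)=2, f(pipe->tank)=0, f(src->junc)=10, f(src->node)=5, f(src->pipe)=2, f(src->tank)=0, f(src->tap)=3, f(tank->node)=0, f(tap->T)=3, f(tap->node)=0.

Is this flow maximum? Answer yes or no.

Yes

Residual reachable from src: {node, pipe, src, tank, tap}; T is not reachable.
Saturated cut: src->junc, pipe->T, tap->T, node->T with total capacity 20 = current flow value. Flow is maximum.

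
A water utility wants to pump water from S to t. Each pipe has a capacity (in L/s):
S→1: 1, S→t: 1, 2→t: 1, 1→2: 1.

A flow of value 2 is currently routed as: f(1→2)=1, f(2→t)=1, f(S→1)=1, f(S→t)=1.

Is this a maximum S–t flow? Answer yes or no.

Residual reachable from S: {S}; t is not reachable.
Saturated cut: S→1, S→t with total capacity 2 = current flow value. Flow is maximum.

Yes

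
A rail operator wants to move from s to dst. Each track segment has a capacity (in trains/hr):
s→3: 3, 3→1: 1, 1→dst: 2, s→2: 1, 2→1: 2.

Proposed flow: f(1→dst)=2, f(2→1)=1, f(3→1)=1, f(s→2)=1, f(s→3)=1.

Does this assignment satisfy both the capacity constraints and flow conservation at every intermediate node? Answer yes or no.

Yes

Every edge has 0 ≤ f(e) ≤ cap(e).
At each intermediate node, inflow equals outflow.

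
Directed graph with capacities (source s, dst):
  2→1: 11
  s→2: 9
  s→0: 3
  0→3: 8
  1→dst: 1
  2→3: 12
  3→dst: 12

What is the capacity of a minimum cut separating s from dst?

12

Max flow = 12 (via 3 augmenting paths).
In the residual at optimum, the set reachable from s is {s}.
Cut edges: s→2 (cap 9), s→0 (cap 3). Sum = 12.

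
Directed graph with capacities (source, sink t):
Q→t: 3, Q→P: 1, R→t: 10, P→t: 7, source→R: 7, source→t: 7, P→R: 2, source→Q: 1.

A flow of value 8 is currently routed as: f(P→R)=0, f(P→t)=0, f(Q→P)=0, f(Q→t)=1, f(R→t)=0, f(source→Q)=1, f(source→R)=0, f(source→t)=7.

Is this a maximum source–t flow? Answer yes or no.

Residual path source→R→t has bottleneck 7 > 0.
Pushing 7 along it raises the flow to 15, so the given flow is not maximum.

No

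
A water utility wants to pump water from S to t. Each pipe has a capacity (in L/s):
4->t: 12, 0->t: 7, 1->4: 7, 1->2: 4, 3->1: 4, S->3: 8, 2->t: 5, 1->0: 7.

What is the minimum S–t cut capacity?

4

Max flow = 4 (via 1 augmenting path).
In the residual at optimum, the set reachable from S is {3, S}.
Cut edges: 3->1 (cap 4). Sum = 4.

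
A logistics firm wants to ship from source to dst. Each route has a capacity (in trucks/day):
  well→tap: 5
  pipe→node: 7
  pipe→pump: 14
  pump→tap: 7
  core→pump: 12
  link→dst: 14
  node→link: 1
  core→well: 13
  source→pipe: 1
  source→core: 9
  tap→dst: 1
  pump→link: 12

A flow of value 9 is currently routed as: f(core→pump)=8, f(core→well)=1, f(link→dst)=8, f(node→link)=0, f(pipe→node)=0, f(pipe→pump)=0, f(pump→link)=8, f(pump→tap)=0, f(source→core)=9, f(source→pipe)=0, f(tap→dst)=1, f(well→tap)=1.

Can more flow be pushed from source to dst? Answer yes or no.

Yes

Residual path source→pipe→pump→link→dst has bottleneck 1 > 0.
Pushing 1 along it raises the flow to 10, so the given flow is not maximum.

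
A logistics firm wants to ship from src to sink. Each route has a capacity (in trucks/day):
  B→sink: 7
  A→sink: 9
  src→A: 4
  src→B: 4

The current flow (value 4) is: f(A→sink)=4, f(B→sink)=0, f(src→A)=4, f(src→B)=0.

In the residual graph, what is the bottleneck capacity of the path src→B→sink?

Residual capacities along the path: src→B: 4, B→sink: 7.
Minimum is 4.

4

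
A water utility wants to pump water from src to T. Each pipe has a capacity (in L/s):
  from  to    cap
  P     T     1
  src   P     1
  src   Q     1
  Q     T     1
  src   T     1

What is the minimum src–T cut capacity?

Max flow = 3 (via 3 augmenting paths).
In the residual at optimum, the set reachable from src is {src}.
Cut edges: src→P (cap 1), src→Q (cap 1), src→T (cap 1). Sum = 3.

3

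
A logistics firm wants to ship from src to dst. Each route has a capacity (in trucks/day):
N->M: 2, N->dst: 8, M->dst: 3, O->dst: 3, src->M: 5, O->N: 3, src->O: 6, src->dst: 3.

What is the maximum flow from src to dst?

Augment src->dst: bottleneck 3. Total 3.
Augment src->O->dst: bottleneck 3. Total 6.
Augment src->M->dst: bottleneck 3. Total 9.
Augment src->O->N->dst: bottleneck 3. Total 12.
No augmenting path remains in the residual graph.

12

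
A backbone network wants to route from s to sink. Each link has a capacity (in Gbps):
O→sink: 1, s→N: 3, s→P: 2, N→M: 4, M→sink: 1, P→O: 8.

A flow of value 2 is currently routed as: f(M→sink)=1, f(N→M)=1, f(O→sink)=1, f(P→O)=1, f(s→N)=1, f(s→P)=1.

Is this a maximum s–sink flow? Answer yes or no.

Yes

Residual reachable from s: {M, N, O, P, s}; sink is not reachable.
Saturated cut: M→sink, O→sink with total capacity 2 = current flow value. Flow is maximum.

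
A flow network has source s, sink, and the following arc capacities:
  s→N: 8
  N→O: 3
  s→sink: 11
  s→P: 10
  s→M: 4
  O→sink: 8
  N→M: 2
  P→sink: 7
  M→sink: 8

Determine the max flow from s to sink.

27

Augment s→sink: bottleneck 11. Total 11.
Augment s→M→sink: bottleneck 4. Total 15.
Augment s→P→sink: bottleneck 7. Total 22.
Augment s→N→O→sink: bottleneck 3. Total 25.
Augment s→N→M→sink: bottleneck 2. Total 27.
No augmenting path remains in the residual graph.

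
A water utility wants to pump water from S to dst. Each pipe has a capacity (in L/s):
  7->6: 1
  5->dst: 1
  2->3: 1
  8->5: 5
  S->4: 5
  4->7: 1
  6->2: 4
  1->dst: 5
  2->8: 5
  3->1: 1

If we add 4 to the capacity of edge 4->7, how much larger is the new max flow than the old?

Original max flow = 1.
Even with extra capacity on 4->7, another cut of capacity 1 remains binding.
New max flow = 1. Increase = 0.

0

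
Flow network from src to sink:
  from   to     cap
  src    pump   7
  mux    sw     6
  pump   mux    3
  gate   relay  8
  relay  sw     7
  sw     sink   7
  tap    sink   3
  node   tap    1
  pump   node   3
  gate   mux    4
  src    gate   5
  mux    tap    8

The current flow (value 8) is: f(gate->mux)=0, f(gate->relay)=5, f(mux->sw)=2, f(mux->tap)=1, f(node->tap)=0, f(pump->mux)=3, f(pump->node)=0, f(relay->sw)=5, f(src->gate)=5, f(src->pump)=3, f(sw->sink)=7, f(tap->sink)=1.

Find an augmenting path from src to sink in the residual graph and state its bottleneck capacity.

src->pump->node->tap->sink, bottleneck 1

Residual along src->pump->node->tap->sink: src->pump: 4, pump->node: 3, node->tap: 1, tap->sink: 2.
Bottleneck = min = 1.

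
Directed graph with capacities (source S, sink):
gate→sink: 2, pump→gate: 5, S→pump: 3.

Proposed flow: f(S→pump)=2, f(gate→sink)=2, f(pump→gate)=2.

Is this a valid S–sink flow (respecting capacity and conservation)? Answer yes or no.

Yes

Every edge has 0 ≤ f(e) ≤ cap(e).
At each intermediate node, inflow equals outflow.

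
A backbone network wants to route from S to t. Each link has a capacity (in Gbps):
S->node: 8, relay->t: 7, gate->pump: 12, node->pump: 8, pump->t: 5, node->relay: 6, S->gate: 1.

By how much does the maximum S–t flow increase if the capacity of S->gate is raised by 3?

2

Original max flow = 9.
After raising cap(S->gate), augmenting paths through that edge carry 2 more units.
New max flow = 11. Increase = 2.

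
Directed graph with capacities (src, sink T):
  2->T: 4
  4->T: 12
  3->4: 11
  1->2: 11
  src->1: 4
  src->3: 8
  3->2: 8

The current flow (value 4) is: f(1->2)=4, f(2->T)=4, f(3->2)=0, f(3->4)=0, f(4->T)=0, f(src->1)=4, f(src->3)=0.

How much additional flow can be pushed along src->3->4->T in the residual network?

Residual capacities along the path: src->3: 8, 3->4: 11, 4->T: 12.
Minimum is 8.

8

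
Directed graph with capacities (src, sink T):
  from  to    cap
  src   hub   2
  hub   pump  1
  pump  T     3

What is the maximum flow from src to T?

1

Augment src->hub->pump->T: bottleneck 1. Total 1.
No augmenting path remains in the residual graph.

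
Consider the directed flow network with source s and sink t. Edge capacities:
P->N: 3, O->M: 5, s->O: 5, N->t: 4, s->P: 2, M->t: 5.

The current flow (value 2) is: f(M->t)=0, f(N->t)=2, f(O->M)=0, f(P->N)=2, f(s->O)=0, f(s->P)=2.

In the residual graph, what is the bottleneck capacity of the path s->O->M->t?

5

Residual capacities along the path: s->O: 5, O->M: 5, M->t: 5.
Minimum is 5.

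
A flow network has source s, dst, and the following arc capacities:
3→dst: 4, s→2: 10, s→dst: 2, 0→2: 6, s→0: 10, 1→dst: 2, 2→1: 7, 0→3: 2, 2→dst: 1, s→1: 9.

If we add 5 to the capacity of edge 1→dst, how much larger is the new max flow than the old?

Original max flow = 7.
After raising cap(1→dst), augmenting paths through that edge carry 5 more units.
New max flow = 12. Increase = 5.

5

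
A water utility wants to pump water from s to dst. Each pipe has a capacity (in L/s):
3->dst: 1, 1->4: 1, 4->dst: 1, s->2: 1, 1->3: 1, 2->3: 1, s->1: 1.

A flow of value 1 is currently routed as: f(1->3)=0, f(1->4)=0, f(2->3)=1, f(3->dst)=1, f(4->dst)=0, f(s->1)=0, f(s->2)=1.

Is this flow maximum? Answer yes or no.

Residual path s->1->4->dst has bottleneck 1 > 0.
Pushing 1 along it raises the flow to 2, so the given flow is not maximum.

No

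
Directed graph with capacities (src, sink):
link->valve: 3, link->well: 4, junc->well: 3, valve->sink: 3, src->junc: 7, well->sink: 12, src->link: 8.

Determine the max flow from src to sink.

Augment src->link->valve->sink: bottleneck 3. Total 3.
Augment src->link->well->sink: bottleneck 4. Total 7.
Augment src->junc->well->sink: bottleneck 3. Total 10.
No augmenting path remains in the residual graph.

10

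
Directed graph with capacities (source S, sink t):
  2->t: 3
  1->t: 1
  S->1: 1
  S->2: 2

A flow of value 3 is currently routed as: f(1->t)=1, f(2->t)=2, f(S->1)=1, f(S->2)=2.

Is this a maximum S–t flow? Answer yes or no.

Yes

Residual reachable from S: {S}; t is not reachable.
Saturated cut: S->1, S->2 with total capacity 3 = current flow value. Flow is maximum.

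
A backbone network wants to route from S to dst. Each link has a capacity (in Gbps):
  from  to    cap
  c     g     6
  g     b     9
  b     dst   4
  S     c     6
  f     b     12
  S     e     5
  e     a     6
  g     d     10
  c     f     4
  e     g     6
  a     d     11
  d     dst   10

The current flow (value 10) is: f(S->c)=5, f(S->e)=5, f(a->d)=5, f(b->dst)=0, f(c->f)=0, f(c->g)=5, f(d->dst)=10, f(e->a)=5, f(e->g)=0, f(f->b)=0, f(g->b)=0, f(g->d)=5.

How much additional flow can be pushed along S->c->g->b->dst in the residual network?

1

Residual capacities along the path: S->c: 1, c->g: 1, g->b: 9, b->dst: 4.
Minimum is 1.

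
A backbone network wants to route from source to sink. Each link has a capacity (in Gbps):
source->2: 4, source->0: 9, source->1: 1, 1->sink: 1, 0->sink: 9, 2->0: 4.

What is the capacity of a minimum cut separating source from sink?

Max flow = 10 (via 2 augmenting paths).
In the residual at optimum, the set reachable from source is {0, 2, source}.
Cut edges: source->1 (cap 1), 0->sink (cap 9). Sum = 10.

10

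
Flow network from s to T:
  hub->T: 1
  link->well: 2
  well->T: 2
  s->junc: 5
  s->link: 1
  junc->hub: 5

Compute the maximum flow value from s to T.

Augment s->link->well->T: bottleneck 1. Total 1.
Augment s->junc->hub->T: bottleneck 1. Total 2.
No augmenting path remains in the residual graph.

2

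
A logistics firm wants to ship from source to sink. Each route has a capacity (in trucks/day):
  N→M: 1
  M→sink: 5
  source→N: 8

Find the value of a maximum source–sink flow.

Augment source→N→M→sink: bottleneck 1. Total 1.
No augmenting path remains in the residual graph.

1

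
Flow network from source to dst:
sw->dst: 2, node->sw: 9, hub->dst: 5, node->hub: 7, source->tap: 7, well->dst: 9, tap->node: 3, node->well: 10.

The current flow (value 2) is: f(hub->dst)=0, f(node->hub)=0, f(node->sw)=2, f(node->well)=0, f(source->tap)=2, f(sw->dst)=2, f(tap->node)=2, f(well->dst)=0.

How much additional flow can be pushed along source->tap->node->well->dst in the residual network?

1

Residual capacities along the path: source->tap: 5, tap->node: 1, node->well: 10, well->dst: 9.
Minimum is 1.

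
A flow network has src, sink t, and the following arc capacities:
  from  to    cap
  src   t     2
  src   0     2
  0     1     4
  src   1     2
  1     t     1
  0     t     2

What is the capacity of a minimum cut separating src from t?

5

Max flow = 5 (via 3 augmenting paths).
In the residual at optimum, the set reachable from src is {1, src}.
Cut edges: src->0 (cap 2), src->t (cap 2), 1->t (cap 1). Sum = 5.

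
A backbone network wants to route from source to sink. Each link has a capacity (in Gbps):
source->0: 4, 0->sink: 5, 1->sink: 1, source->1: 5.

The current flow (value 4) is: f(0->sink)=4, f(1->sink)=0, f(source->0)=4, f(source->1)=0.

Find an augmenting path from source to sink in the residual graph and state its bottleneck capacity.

Residual along source->1->sink: source->1: 5, 1->sink: 1.
Bottleneck = min = 1.

source->1->sink, bottleneck 1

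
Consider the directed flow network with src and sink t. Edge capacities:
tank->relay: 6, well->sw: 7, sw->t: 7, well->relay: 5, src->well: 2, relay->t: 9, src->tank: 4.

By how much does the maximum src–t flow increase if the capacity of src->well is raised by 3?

3

Original max flow = 6.
After raising cap(src->well), augmenting paths through that edge carry 3 more units.
New max flow = 9. Increase = 3.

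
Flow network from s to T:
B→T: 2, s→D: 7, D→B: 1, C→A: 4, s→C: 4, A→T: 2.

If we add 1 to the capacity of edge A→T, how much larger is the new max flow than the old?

1

Original max flow = 3.
After raising cap(A→T), augmenting paths through that edge carry 1 more unit.
New max flow = 4. Increase = 1.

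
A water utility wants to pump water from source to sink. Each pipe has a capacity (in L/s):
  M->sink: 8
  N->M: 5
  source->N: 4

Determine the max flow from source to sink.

Augment source->N->M->sink: bottleneck 4. Total 4.
No augmenting path remains in the residual graph.

4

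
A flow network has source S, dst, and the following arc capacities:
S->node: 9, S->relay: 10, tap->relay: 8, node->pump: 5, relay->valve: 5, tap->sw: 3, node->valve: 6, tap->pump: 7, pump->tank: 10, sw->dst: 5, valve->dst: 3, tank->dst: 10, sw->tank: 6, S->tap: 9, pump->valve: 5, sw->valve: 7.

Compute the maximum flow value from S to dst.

Augment S->node->valve->dst: bottleneck 3. Total 3.
Augment S->tap->sw->dst: bottleneck 3. Total 6.
Augment S->node->pump->tank->dst: bottleneck 5. Total 11.
Augment S->tap->pump->tank->dst: bottleneck 5. Total 16.
No augmenting path remains in the residual graph.

16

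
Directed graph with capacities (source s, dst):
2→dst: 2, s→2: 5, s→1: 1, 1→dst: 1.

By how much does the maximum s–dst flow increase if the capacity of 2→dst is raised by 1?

Original max flow = 3.
After raising cap(2→dst), augmenting paths through that edge carry 1 more unit.
New max flow = 4. Increase = 1.

1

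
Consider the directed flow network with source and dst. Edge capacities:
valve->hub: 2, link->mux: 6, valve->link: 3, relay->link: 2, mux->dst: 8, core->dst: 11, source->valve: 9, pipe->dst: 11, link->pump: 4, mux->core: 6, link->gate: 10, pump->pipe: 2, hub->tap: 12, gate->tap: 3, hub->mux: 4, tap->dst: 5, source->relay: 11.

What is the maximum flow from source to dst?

7

Augment source->relay->link->mux->dst: bottleneck 2. Total 2.
Augment source->valve->hub->mux->dst: bottleneck 2. Total 4.
Augment source->valve->link->mux->dst: bottleneck 3. Total 7.
No augmenting path remains in the residual graph.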